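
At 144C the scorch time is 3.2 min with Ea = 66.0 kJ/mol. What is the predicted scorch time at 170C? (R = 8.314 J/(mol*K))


Convert temperatures: T1 = 144 + 273.15 = 417.15 K, T2 = 170 + 273.15 = 443.15 K
ts2_new = 3.2 * exp(66000 / 8.314 * (1/443.15 - 1/417.15))
1/T2 - 1/T1 = -1.4065e-04
ts2_new = 1.05 min

1.05 min


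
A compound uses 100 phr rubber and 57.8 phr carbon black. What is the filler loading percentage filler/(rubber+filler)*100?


Filler % = filler / (rubber + filler) * 100
= 57.8 / (100 + 57.8) * 100
= 57.8 / 157.8 * 100
= 36.63%

36.63%


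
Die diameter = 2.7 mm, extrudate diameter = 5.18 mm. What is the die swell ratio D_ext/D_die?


Die swell ratio = D_extrudate / D_die
= 5.18 / 2.7
= 1.919

Die swell = 1.919


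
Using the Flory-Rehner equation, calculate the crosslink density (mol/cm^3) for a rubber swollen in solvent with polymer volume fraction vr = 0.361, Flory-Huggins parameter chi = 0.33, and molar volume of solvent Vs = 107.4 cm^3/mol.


ln(1 - vr) = ln(1 - 0.361) = -0.4479
Numerator = -((-0.4479) + 0.361 + 0.33 * 0.361^2) = 0.0438
Denominator = 107.4 * (0.361^(1/3) - 0.361/2) = 57.0870
nu = 0.0438 / 57.0870 = 7.6804e-04 mol/cm^3

7.6804e-04 mol/cm^3


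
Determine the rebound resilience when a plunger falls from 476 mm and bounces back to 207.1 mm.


Resilience = h_rebound / h_drop * 100
= 207.1 / 476 * 100
= 43.5%

43.5%


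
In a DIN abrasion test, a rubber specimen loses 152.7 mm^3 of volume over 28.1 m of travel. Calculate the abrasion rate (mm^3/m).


Rate = volume_loss / distance
= 152.7 / 28.1
= 5.434 mm^3/m

5.434 mm^3/m


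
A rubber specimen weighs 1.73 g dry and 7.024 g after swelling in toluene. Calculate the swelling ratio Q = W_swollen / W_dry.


Q = W_swollen / W_dry
Q = 7.024 / 1.73
Q = 4.06

Q = 4.06


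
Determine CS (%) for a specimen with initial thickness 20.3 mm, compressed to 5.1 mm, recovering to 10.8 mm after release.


CS = (t0 - recovered) / (t0 - ts) * 100
= (20.3 - 10.8) / (20.3 - 5.1) * 100
= 9.5 / 15.2 * 100
= 62.5%

62.5%


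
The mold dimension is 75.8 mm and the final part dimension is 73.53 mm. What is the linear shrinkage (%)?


Shrinkage = (mold - part) / mold * 100
= (75.8 - 73.53) / 75.8 * 100
= 2.27 / 75.8 * 100
= 2.99%

2.99%


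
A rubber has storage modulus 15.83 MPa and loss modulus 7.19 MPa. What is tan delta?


tan delta = E'' / E'
= 7.19 / 15.83
= 0.4542

tan delta = 0.4542


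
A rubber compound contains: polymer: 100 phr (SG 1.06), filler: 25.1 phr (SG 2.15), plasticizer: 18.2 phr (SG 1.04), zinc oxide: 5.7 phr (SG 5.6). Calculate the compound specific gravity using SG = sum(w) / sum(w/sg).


Sum of weights = 149.0
Volume contributions:
  polymer: 100/1.06 = 94.3396
  filler: 25.1/2.15 = 11.6744
  plasticizer: 18.2/1.04 = 17.5000
  zinc oxide: 5.7/5.6 = 1.0179
Sum of volumes = 124.5319
SG = 149.0 / 124.5319 = 1.196

SG = 1.196


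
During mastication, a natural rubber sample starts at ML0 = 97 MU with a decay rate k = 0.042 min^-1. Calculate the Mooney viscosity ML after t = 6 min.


ML = ML0 * exp(-k * t)
ML = 97 * exp(-0.042 * 6)
ML = 97 * 0.7772
ML = 75.39 MU

75.39 MU


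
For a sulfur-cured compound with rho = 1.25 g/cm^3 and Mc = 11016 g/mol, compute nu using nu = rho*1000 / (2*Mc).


nu = rho * 1000 / (2 * Mc)
nu = 1.25 * 1000 / (2 * 11016)
nu = 1250.0 / 22032
nu = 0.0567 mol/L

0.0567 mol/L


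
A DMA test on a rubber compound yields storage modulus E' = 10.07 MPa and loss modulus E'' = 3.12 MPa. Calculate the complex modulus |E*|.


|E*| = sqrt(E'^2 + E''^2)
= sqrt(10.07^2 + 3.12^2)
= sqrt(101.4049 + 9.7344)
= 10.542 MPa

10.542 MPa


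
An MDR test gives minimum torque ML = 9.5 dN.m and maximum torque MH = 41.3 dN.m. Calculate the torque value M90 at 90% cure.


M90 = ML + 0.9 * (MH - ML)
M90 = 9.5 + 0.9 * (41.3 - 9.5)
M90 = 9.5 + 0.9 * 31.8
M90 = 38.12 dN.m

38.12 dN.m


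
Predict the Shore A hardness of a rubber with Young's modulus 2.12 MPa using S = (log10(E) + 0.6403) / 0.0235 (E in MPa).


log10(E) = 0.0235*S - 0.6403  =>  S = (log10(E) + 0.6403) / 0.0235
log10(2.12) = 0.326336
S = (0.326336 + 0.6403) / 0.0235 = 0.966636 / 0.0235
S = 41.1

Shore A = 41.1


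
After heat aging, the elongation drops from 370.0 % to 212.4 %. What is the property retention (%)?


Retention = aged / original * 100
= 212.4 / 370.0 * 100
= 57.4%

57.4%


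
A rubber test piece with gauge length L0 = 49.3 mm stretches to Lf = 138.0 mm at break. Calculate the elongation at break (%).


Elongation = (Lf - L0) / L0 * 100
= (138.0 - 49.3) / 49.3 * 100
= 88.7 / 49.3 * 100
= 179.9%

179.9%


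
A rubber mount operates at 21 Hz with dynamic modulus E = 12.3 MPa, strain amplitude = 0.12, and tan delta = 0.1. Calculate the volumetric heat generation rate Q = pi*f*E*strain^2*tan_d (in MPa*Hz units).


Q = pi * f * E * strain^2 * tan_d
= pi * 21 * 12.3 * 0.12^2 * 0.1
= pi * 21 * 12.3 * 0.0144 * 0.1
= 1.1685

Q = 1.1685


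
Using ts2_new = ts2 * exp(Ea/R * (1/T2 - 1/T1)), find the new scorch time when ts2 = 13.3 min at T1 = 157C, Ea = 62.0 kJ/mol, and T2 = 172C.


Convert temperatures: T1 = 157 + 273.15 = 430.15 K, T2 = 172 + 273.15 = 445.15 K
ts2_new = 13.3 * exp(62000 / 8.314 * (1/445.15 - 1/430.15))
1/T2 - 1/T1 = -7.8337e-05
ts2_new = 7.42 min

7.42 min


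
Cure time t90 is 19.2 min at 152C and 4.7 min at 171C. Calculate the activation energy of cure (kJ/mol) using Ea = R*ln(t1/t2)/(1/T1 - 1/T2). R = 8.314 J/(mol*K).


T1 = 425.15 K, T2 = 444.15 K
1/T1 - 1/T2 = 1.0062e-04
ln(t1/t2) = ln(19.2/4.7) = 1.4073
Ea = 8.314 * 1.4073 / 1.0062e-04 = 116286.6069 J/mol
Ea = 116.29 kJ/mol

116.29 kJ/mol


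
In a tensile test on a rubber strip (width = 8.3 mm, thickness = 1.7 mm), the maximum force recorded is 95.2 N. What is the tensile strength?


Area = width * thickness = 8.3 * 1.7 = 14.11 mm^2
TS = force / area = 95.2 / 14.11 = 6.75 MPa

6.75 MPa


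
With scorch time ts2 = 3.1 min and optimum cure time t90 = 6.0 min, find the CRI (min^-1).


CRI = 100 / (t90 - ts2)
= 100 / (6.0 - 3.1)
= 100 / 2.9
= 34.48 min^-1

34.48 min^-1


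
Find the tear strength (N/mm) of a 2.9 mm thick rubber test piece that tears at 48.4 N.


Tear strength = force / thickness
= 48.4 / 2.9
= 16.69 N/mm

16.69 N/mm


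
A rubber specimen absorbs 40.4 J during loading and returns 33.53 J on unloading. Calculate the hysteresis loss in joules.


Hysteresis loss = loading - unloading
= 40.4 - 33.53
= 6.87 J

6.87 J


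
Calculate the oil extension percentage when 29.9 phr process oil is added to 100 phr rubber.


Oil % = oil / (100 + oil) * 100
= 29.9 / (100 + 29.9) * 100
= 29.9 / 129.9 * 100
= 23.02%

23.02%


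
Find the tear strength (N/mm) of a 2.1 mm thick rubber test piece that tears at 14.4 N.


Tear strength = force / thickness
= 14.4 / 2.1
= 6.86 N/mm

6.86 N/mm


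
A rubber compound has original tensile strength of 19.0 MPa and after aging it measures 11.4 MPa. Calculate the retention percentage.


Retention = aged / original * 100
= 11.4 / 19.0 * 100
= 60.0%

60.0%


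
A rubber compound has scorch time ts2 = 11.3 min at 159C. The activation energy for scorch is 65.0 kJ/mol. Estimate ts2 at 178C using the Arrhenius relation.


Convert temperatures: T1 = 159 + 273.15 = 432.15 K, T2 = 178 + 273.15 = 451.15 K
ts2_new = 11.3 * exp(65000 / 8.314 * (1/451.15 - 1/432.15))
1/T2 - 1/T1 = -9.7454e-05
ts2_new = 5.27 min

5.27 min


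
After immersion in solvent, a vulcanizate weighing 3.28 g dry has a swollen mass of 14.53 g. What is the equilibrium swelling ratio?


Q = W_swollen / W_dry
Q = 14.53 / 3.28
Q = 4.43

Q = 4.43


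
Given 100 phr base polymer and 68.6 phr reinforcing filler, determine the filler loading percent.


Filler % = filler / (rubber + filler) * 100
= 68.6 / (100 + 68.6) * 100
= 68.6 / 168.6 * 100
= 40.69%

40.69%


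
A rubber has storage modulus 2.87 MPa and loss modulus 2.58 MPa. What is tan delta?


tan delta = E'' / E'
= 2.58 / 2.87
= 0.899

tan delta = 0.899


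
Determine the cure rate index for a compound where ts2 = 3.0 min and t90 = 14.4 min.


CRI = 100 / (t90 - ts2)
= 100 / (14.4 - 3.0)
= 100 / 11.4
= 8.77 min^-1

8.77 min^-1


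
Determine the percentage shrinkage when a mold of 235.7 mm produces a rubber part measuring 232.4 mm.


Shrinkage = (mold - part) / mold * 100
= (235.7 - 232.4) / 235.7 * 100
= 3.3 / 235.7 * 100
= 1.4%

1.4%


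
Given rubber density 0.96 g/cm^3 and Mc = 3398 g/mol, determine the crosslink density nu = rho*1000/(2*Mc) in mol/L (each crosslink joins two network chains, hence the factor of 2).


nu = rho * 1000 / (2 * Mc)
nu = 0.96 * 1000 / (2 * 3398)
nu = 960.0 / 6796
nu = 0.1413 mol/L

0.1413 mol/L


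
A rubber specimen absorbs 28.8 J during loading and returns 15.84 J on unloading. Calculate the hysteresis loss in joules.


Hysteresis loss = loading - unloading
= 28.8 - 15.84
= 12.96 J

12.96 J


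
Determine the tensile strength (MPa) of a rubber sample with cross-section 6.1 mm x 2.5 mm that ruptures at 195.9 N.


Area = width * thickness = 6.1 * 2.5 = 15.25 mm^2
TS = force / area = 195.9 / 15.25 = 12.85 MPa

12.85 MPa


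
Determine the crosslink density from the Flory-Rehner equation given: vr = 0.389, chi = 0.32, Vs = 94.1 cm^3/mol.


ln(1 - vr) = ln(1 - 0.389) = -0.4927
Numerator = -((-0.4927) + 0.389 + 0.32 * 0.389^2) = 0.0552
Denominator = 94.1 * (0.389^(1/3) - 0.389/2) = 50.3895
nu = 0.0552 / 50.3895 = 0.0011 mol/cm^3

0.0011 mol/cm^3


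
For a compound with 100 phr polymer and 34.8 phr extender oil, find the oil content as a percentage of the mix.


Oil % = oil / (100 + oil) * 100
= 34.8 / (100 + 34.8) * 100
= 34.8 / 134.8 * 100
= 25.82%

25.82%


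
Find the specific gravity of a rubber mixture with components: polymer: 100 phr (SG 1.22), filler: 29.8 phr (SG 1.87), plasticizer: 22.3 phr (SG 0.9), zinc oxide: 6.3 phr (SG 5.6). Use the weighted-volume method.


Sum of weights = 158.4
Volume contributions:
  polymer: 100/1.22 = 81.9672
  filler: 29.8/1.87 = 15.9358
  plasticizer: 22.3/0.9 = 24.7778
  zinc oxide: 6.3/5.6 = 1.1250
Sum of volumes = 123.8058
SG = 158.4 / 123.8058 = 1.279

SG = 1.279


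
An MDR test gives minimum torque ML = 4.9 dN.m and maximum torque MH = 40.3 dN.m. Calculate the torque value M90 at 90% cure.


M90 = ML + 0.9 * (MH - ML)
M90 = 4.9 + 0.9 * (40.3 - 4.9)
M90 = 4.9 + 0.9 * 35.4
M90 = 36.76 dN.m

36.76 dN.m


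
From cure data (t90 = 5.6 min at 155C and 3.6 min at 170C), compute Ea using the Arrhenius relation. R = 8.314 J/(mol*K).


T1 = 428.15 K, T2 = 443.15 K
1/T1 - 1/T2 = 7.9058e-05
ln(t1/t2) = ln(5.6/3.6) = 0.4418
Ea = 8.314 * 0.4418 / 7.9058e-05 = 46464.7248 J/mol
Ea = 46.46 kJ/mol

46.46 kJ/mol


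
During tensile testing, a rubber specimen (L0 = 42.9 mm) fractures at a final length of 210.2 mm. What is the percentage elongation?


Elongation = (Lf - L0) / L0 * 100
= (210.2 - 42.9) / 42.9 * 100
= 167.3 / 42.9 * 100
= 390.0%

390.0%


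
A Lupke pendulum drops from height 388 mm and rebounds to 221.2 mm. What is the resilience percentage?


Resilience = h_rebound / h_drop * 100
= 221.2 / 388 * 100
= 57.0%

57.0%


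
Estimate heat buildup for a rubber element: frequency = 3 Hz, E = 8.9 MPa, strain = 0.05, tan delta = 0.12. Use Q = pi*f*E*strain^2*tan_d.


Q = pi * f * E * strain^2 * tan_d
= pi * 3 * 8.9 * 0.05^2 * 0.12
= pi * 3 * 8.9 * 0.0025 * 0.12
= 0.0252

Q = 0.0252


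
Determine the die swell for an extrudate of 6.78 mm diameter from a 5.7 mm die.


Die swell ratio = D_extrudate / D_die
= 6.78 / 5.7
= 1.189

Die swell = 1.189


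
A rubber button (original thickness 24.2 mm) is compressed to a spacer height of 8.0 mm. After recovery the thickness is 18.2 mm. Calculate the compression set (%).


CS = (t0 - recovered) / (t0 - ts) * 100
= (24.2 - 18.2) / (24.2 - 8.0) * 100
= 6.0 / 16.2 * 100
= 37.0%

37.0%


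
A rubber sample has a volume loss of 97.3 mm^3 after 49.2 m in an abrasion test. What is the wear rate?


Rate = volume_loss / distance
= 97.3 / 49.2
= 1.978 mm^3/m

1.978 mm^3/m


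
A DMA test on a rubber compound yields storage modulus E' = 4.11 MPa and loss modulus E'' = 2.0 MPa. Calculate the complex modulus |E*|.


|E*| = sqrt(E'^2 + E''^2)
= sqrt(4.11^2 + 2.0^2)
= sqrt(16.8921 + 4.0000)
= 4.571 MPa

4.571 MPa


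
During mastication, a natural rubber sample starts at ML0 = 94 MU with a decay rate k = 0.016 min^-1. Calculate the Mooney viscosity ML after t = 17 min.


ML = ML0 * exp(-k * t)
ML = 94 * exp(-0.016 * 17)
ML = 94 * 0.7619
ML = 71.61 MU

71.61 MU


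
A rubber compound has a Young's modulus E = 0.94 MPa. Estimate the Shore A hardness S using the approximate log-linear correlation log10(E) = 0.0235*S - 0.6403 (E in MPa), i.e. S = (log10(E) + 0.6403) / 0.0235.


log10(E) = 0.0235*S - 0.6403  =>  S = (log10(E) + 0.6403) / 0.0235
log10(0.94) = -0.026872
S = (-0.026872 + 0.6403) / 0.0235 = 0.613428 / 0.0235
S = 26.1

Shore A = 26.1


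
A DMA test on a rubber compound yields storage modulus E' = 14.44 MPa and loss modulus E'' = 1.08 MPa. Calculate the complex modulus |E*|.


|E*| = sqrt(E'^2 + E''^2)
= sqrt(14.44^2 + 1.08^2)
= sqrt(208.5136 + 1.1664)
= 14.48 MPa

14.48 MPa


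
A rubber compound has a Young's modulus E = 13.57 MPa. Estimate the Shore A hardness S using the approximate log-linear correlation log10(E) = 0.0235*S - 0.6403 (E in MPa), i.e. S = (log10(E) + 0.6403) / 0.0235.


log10(E) = 0.0235*S - 0.6403  =>  S = (log10(E) + 0.6403) / 0.0235
log10(13.57) = 1.132580
S = (1.132580 + 0.6403) / 0.0235 = 1.772880 / 0.0235
S = 75.4

Shore A = 75.4


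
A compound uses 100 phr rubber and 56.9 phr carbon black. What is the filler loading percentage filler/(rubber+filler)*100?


Filler % = filler / (rubber + filler) * 100
= 56.9 / (100 + 56.9) * 100
= 56.9 / 156.9 * 100
= 36.27%

36.27%


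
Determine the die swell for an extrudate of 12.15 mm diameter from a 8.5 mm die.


Die swell ratio = D_extrudate / D_die
= 12.15 / 8.5
= 1.429

Die swell = 1.429


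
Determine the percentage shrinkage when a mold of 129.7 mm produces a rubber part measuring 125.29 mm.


Shrinkage = (mold - part) / mold * 100
= (129.7 - 125.29) / 129.7 * 100
= 4.41 / 129.7 * 100
= 3.4%

3.4%


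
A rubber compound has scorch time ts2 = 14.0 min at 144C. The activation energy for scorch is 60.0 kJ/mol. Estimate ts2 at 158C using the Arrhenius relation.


Convert temperatures: T1 = 144 + 273.15 = 417.15 K, T2 = 158 + 273.15 = 431.15 K
ts2_new = 14.0 * exp(60000 / 8.314 * (1/431.15 - 1/417.15))
1/T2 - 1/T1 = -7.7841e-05
ts2_new = 7.98 min

7.98 min


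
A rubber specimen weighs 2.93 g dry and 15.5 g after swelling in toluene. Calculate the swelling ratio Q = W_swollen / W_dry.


Q = W_swollen / W_dry
Q = 15.5 / 2.93
Q = 5.29

Q = 5.29


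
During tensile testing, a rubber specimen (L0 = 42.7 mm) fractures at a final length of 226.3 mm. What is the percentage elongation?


Elongation = (Lf - L0) / L0 * 100
= (226.3 - 42.7) / 42.7 * 100
= 183.6 / 42.7 * 100
= 430.0%

430.0%


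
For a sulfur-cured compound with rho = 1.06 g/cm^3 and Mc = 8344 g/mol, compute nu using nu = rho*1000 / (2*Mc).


nu = rho * 1000 / (2 * Mc)
nu = 1.06 * 1000 / (2 * 8344)
nu = 1060.0 / 16688
nu = 0.0635 mol/L

0.0635 mol/L


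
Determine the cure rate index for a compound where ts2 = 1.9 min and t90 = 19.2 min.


CRI = 100 / (t90 - ts2)
= 100 / (19.2 - 1.9)
= 100 / 17.3
= 5.78 min^-1

5.78 min^-1


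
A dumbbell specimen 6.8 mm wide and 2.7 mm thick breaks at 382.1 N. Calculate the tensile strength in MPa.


Area = width * thickness = 6.8 * 2.7 = 18.36 mm^2
TS = force / area = 382.1 / 18.36 = 20.81 MPa

20.81 MPa


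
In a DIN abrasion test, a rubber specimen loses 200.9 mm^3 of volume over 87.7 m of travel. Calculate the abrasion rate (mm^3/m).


Rate = volume_loss / distance
= 200.9 / 87.7
= 2.291 mm^3/m

2.291 mm^3/m


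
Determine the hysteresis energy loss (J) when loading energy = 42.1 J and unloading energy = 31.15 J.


Hysteresis loss = loading - unloading
= 42.1 - 31.15
= 10.95 J

10.95 J


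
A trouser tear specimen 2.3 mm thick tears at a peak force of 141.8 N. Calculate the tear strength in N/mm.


Tear strength = force / thickness
= 141.8 / 2.3
= 61.65 N/mm

61.65 N/mm


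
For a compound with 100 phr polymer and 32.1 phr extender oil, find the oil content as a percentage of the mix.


Oil % = oil / (100 + oil) * 100
= 32.1 / (100 + 32.1) * 100
= 32.1 / 132.1 * 100
= 24.3%

24.3%


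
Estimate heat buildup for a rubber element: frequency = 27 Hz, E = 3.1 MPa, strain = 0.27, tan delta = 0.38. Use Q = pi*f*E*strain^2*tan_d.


Q = pi * f * E * strain^2 * tan_d
= pi * 27 * 3.1 * 0.27^2 * 0.38
= pi * 27 * 3.1 * 0.0729 * 0.38
= 7.2843

Q = 7.2843


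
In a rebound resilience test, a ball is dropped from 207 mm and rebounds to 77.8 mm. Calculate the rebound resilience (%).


Resilience = h_rebound / h_drop * 100
= 77.8 / 207 * 100
= 37.6%

37.6%


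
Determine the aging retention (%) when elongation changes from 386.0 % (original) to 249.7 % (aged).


Retention = aged / original * 100
= 249.7 / 386.0 * 100
= 64.7%

64.7%


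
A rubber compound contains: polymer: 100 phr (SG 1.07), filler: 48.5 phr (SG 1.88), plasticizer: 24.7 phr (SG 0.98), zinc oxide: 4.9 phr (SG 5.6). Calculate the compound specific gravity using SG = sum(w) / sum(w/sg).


Sum of weights = 178.1
Volume contributions:
  polymer: 100/1.07 = 93.4579
  filler: 48.5/1.88 = 25.7979
  plasticizer: 24.7/0.98 = 25.2041
  zinc oxide: 4.9/5.6 = 0.8750
Sum of volumes = 145.3349
SG = 178.1 / 145.3349 = 1.225

SG = 1.225


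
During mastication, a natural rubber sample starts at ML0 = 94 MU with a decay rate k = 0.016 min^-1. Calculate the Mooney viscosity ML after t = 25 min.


ML = ML0 * exp(-k * t)
ML = 94 * exp(-0.016 * 25)
ML = 94 * 0.6703
ML = 63.01 MU

63.01 MU


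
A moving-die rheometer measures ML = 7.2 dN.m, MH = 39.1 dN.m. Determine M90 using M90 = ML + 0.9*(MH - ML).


M90 = ML + 0.9 * (MH - ML)
M90 = 7.2 + 0.9 * (39.1 - 7.2)
M90 = 7.2 + 0.9 * 31.9
M90 = 35.91 dN.m

35.91 dN.m


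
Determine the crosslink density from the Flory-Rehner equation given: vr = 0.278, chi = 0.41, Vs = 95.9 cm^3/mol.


ln(1 - vr) = ln(1 - 0.278) = -0.3257
Numerator = -((-0.3257) + 0.278 + 0.41 * 0.278^2) = 0.0160
Denominator = 95.9 * (0.278^(1/3) - 0.278/2) = 49.2592
nu = 0.0160 / 49.2592 = 3.2570e-04 mol/cm^3

3.2570e-04 mol/cm^3


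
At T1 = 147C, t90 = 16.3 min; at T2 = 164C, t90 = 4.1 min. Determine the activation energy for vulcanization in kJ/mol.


T1 = 420.15 K, T2 = 437.15 K
1/T1 - 1/T2 = 9.2558e-05
ln(t1/t2) = ln(16.3/4.1) = 1.3802
Ea = 8.314 * 1.3802 / 9.2558e-05 = 123974.1365 J/mol
Ea = 123.97 kJ/mol

123.97 kJ/mol


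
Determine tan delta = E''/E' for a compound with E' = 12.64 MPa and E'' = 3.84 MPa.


tan delta = E'' / E'
= 3.84 / 12.64
= 0.3038

tan delta = 0.3038


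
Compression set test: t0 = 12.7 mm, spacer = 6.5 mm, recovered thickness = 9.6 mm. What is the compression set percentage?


CS = (t0 - recovered) / (t0 - ts) * 100
= (12.7 - 9.6) / (12.7 - 6.5) * 100
= 3.1 / 6.2 * 100
= 50.0%

50.0%


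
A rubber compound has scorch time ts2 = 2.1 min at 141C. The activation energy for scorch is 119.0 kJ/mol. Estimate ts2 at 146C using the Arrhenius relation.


Convert temperatures: T1 = 141 + 273.15 = 414.15 K, T2 = 146 + 273.15 = 419.15 K
ts2_new = 2.1 * exp(119000 / 8.314 * (1/419.15 - 1/414.15))
1/T2 - 1/T1 = -2.8803e-05
ts2_new = 1.39 min

1.39 min


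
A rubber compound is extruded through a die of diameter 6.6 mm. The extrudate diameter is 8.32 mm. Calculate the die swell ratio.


Die swell ratio = D_extrudate / D_die
= 8.32 / 6.6
= 1.261

Die swell = 1.261


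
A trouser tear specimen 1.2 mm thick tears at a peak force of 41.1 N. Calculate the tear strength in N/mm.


Tear strength = force / thickness
= 41.1 / 1.2
= 34.25 N/mm

34.25 N/mm


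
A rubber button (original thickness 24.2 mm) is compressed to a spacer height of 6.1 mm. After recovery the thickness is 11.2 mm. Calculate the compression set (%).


CS = (t0 - recovered) / (t0 - ts) * 100
= (24.2 - 11.2) / (24.2 - 6.1) * 100
= 13.0 / 18.1 * 100
= 71.8%

71.8%


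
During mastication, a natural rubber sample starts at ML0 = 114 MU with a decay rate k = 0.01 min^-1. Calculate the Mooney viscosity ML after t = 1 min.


ML = ML0 * exp(-k * t)
ML = 114 * exp(-0.01 * 1)
ML = 114 * 0.9900
ML = 112.87 MU

112.87 MU


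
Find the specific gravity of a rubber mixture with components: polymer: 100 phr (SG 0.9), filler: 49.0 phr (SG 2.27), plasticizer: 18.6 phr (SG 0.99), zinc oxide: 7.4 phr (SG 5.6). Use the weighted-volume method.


Sum of weights = 175.0
Volume contributions:
  polymer: 100/0.9 = 111.1111
  filler: 49.0/2.27 = 21.5859
  plasticizer: 18.6/0.99 = 18.7879
  zinc oxide: 7.4/5.6 = 1.3214
Sum of volumes = 152.8063
SG = 175.0 / 152.8063 = 1.145

SG = 1.145


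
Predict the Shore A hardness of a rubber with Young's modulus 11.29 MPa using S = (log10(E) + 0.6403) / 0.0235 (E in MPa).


log10(E) = 0.0235*S - 0.6403  =>  S = (log10(E) + 0.6403) / 0.0235
log10(11.29) = 1.052694
S = (1.052694 + 0.6403) / 0.0235 = 1.692994 / 0.0235
S = 72.0

Shore A = 72.0


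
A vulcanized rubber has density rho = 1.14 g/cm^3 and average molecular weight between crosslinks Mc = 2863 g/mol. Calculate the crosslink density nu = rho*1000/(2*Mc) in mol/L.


nu = rho * 1000 / (2 * Mc)
nu = 1.14 * 1000 / (2 * 2863)
nu = 1140.0 / 5726
nu = 0.1991 mol/L

0.1991 mol/L


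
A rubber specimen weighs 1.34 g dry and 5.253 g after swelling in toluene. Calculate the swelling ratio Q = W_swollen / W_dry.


Q = W_swollen / W_dry
Q = 5.253 / 1.34
Q = 3.92

Q = 3.92


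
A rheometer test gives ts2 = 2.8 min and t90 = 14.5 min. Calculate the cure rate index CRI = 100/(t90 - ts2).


CRI = 100 / (t90 - ts2)
= 100 / (14.5 - 2.8)
= 100 / 11.7
= 8.55 min^-1

8.55 min^-1


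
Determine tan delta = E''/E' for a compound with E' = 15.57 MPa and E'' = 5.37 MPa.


tan delta = E'' / E'
= 5.37 / 15.57
= 0.3449

tan delta = 0.3449


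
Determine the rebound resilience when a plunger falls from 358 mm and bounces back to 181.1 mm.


Resilience = h_rebound / h_drop * 100
= 181.1 / 358 * 100
= 50.6%

50.6%


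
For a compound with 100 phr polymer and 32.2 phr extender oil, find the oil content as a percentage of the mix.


Oil % = oil / (100 + oil) * 100
= 32.2 / (100 + 32.2) * 100
= 32.2 / 132.2 * 100
= 24.36%

24.36%


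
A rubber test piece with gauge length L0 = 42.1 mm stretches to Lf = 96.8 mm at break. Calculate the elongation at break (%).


Elongation = (Lf - L0) / L0 * 100
= (96.8 - 42.1) / 42.1 * 100
= 54.7 / 42.1 * 100
= 129.9%

129.9%


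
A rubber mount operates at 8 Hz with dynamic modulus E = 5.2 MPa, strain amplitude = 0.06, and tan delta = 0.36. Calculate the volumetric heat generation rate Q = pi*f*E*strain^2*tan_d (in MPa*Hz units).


Q = pi * f * E * strain^2 * tan_d
= pi * 8 * 5.2 * 0.06^2 * 0.36
= pi * 8 * 5.2 * 0.0036 * 0.36
= 0.1694

Q = 0.1694


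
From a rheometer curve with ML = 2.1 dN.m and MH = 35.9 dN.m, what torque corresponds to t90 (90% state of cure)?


M90 = ML + 0.9 * (MH - ML)
M90 = 2.1 + 0.9 * (35.9 - 2.1)
M90 = 2.1 + 0.9 * 33.8
M90 = 32.52 dN.m

32.52 dN.m


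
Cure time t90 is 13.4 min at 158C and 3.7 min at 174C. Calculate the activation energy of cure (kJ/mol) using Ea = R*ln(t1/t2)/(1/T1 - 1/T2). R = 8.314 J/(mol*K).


T1 = 431.15 K, T2 = 447.15 K
1/T1 - 1/T2 = 8.2992e-05
ln(t1/t2) = ln(13.4/3.7) = 1.2869
Ea = 8.314 * 1.2869 / 8.2992e-05 = 128921.0548 J/mol
Ea = 128.92 kJ/mol

128.92 kJ/mol


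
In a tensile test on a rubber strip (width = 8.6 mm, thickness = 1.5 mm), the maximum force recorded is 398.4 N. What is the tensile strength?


Area = width * thickness = 8.6 * 1.5 = 12.9 mm^2
TS = force / area = 398.4 / 12.9 = 30.88 MPa

30.88 MPa


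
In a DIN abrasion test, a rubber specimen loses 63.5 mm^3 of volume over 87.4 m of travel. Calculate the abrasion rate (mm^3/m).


Rate = volume_loss / distance
= 63.5 / 87.4
= 0.727 mm^3/m

0.727 mm^3/m


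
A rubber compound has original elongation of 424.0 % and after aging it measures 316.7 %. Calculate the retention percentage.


Retention = aged / original * 100
= 316.7 / 424.0 * 100
= 74.7%

74.7%


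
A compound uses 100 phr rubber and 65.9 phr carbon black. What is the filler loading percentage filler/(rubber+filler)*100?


Filler % = filler / (rubber + filler) * 100
= 65.9 / (100 + 65.9) * 100
= 65.9 / 165.9 * 100
= 39.72%

39.72%


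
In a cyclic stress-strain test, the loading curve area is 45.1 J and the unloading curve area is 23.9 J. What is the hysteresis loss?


Hysteresis loss = loading - unloading
= 45.1 - 23.9
= 21.2 J

21.2 J


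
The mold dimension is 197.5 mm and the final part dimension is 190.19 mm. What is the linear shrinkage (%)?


Shrinkage = (mold - part) / mold * 100
= (197.5 - 190.19) / 197.5 * 100
= 7.31 / 197.5 * 100
= 3.7%

3.7%


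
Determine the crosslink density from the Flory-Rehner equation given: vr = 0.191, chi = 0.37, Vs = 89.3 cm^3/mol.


ln(1 - vr) = ln(1 - 0.191) = -0.2120
Numerator = -((-0.2120) + 0.191 + 0.37 * 0.191^2) = 0.0075
Denominator = 89.3 * (0.191^(1/3) - 0.191/2) = 42.8994
nu = 0.0075 / 42.8994 = 1.7386e-04 mol/cm^3

1.7386e-04 mol/cm^3


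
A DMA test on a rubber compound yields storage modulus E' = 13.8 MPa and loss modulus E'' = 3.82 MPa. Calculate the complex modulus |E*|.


|E*| = sqrt(E'^2 + E''^2)
= sqrt(13.8^2 + 3.82^2)
= sqrt(190.4400 + 14.5924)
= 14.319 MPa

14.319 MPa


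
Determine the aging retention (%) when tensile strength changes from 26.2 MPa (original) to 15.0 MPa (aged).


Retention = aged / original * 100
= 15.0 / 26.2 * 100
= 57.3%

57.3%


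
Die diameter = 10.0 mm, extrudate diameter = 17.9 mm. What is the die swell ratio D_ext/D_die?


Die swell ratio = D_extrudate / D_die
= 17.9 / 10.0
= 1.79

Die swell = 1.79


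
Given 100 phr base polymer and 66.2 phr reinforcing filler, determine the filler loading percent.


Filler % = filler / (rubber + filler) * 100
= 66.2 / (100 + 66.2) * 100
= 66.2 / 166.2 * 100
= 39.83%

39.83%


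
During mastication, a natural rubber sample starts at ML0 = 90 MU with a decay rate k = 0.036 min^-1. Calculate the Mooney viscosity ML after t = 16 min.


ML = ML0 * exp(-k * t)
ML = 90 * exp(-0.036 * 16)
ML = 90 * 0.5621
ML = 50.59 MU

50.59 MU


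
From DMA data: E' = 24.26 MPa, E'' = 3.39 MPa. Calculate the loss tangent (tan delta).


tan delta = E'' / E'
= 3.39 / 24.26
= 0.1397

tan delta = 0.1397


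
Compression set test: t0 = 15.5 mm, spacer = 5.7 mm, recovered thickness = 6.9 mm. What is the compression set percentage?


CS = (t0 - recovered) / (t0 - ts) * 100
= (15.5 - 6.9) / (15.5 - 5.7) * 100
= 8.6 / 9.8 * 100
= 87.8%

87.8%


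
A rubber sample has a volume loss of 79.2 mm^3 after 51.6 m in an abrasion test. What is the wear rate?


Rate = volume_loss / distance
= 79.2 / 51.6
= 1.535 mm^3/m

1.535 mm^3/m


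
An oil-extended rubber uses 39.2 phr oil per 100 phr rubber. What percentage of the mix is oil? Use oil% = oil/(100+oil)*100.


Oil % = oil / (100 + oil) * 100
= 39.2 / (100 + 39.2) * 100
= 39.2 / 139.2 * 100
= 28.16%

28.16%


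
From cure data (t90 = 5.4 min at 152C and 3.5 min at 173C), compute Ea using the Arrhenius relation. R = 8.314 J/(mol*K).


T1 = 425.15 K, T2 = 446.15 K
1/T1 - 1/T2 = 1.1071e-04
ln(t1/t2) = ln(5.4/3.5) = 0.4336
Ea = 8.314 * 0.4336 / 1.1071e-04 = 32564.1031 J/mol
Ea = 32.56 kJ/mol

32.56 kJ/mol


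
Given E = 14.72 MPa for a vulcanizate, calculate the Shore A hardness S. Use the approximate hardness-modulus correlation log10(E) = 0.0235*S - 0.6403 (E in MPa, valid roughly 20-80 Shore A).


log10(E) = 0.0235*S - 0.6403  =>  S = (log10(E) + 0.6403) / 0.0235
log10(14.72) = 1.167908
S = (1.167908 + 0.6403) / 0.0235 = 1.808208 / 0.0235
S = 76.9

Shore A = 76.9


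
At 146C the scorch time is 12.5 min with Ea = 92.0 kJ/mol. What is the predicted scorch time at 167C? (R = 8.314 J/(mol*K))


Convert temperatures: T1 = 146 + 273.15 = 419.15 K, T2 = 167 + 273.15 = 440.15 K
ts2_new = 12.5 * exp(92000 / 8.314 * (1/440.15 - 1/419.15))
1/T2 - 1/T1 = -1.1383e-04
ts2_new = 3.55 min

3.55 min


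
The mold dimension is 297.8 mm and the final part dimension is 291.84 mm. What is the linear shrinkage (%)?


Shrinkage = (mold - part) / mold * 100
= (297.8 - 291.84) / 297.8 * 100
= 5.96 / 297.8 * 100
= 2.0%

2.0%


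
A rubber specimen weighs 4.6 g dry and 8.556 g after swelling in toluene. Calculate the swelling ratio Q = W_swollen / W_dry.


Q = W_swollen / W_dry
Q = 8.556 / 4.6
Q = 1.86

Q = 1.86


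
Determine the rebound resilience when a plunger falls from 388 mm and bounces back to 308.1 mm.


Resilience = h_rebound / h_drop * 100
= 308.1 / 388 * 100
= 79.4%

79.4%


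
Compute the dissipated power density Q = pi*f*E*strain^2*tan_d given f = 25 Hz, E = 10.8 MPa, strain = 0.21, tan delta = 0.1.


Q = pi * f * E * strain^2 * tan_d
= pi * 25 * 10.8 * 0.21^2 * 0.1
= pi * 25 * 10.8 * 0.0441 * 0.1
= 3.7407

Q = 3.7407


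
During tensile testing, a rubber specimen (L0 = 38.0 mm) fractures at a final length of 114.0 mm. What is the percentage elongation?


Elongation = (Lf - L0) / L0 * 100
= (114.0 - 38.0) / 38.0 * 100
= 76.0 / 38.0 * 100
= 200.0%

200.0%


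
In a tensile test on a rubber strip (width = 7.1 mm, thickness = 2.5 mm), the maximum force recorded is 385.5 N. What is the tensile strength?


Area = width * thickness = 7.1 * 2.5 = 17.75 mm^2
TS = force / area = 385.5 / 17.75 = 21.72 MPa

21.72 MPa


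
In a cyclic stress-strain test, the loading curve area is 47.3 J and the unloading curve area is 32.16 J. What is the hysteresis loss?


Hysteresis loss = loading - unloading
= 47.3 - 32.16
= 15.14 J

15.14 J


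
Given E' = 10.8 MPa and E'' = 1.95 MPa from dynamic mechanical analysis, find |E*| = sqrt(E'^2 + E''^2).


|E*| = sqrt(E'^2 + E''^2)
= sqrt(10.8^2 + 1.95^2)
= sqrt(116.6400 + 3.8025)
= 10.975 MPa

10.975 MPa


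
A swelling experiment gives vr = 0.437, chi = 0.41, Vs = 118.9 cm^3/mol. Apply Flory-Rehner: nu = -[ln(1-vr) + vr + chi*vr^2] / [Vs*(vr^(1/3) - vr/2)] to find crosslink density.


ln(1 - vr) = ln(1 - 0.437) = -0.5745
Numerator = -((-0.5745) + 0.437 + 0.41 * 0.437^2) = 0.0592
Denominator = 118.9 * (0.437^(1/3) - 0.437/2) = 64.2486
nu = 0.0592 / 64.2486 = 9.2108e-04 mol/cm^3

9.2108e-04 mol/cm^3


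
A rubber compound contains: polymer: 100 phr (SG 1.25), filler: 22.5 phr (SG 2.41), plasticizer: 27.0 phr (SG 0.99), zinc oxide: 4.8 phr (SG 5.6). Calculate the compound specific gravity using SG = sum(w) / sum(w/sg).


Sum of weights = 154.3
Volume contributions:
  polymer: 100/1.25 = 80.0000
  filler: 22.5/2.41 = 9.3361
  plasticizer: 27.0/0.99 = 27.2727
  zinc oxide: 4.8/5.6 = 0.8571
Sum of volumes = 117.4660
SG = 154.3 / 117.4660 = 1.314

SG = 1.314


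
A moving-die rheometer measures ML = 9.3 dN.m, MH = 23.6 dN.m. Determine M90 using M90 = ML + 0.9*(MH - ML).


M90 = ML + 0.9 * (MH - ML)
M90 = 9.3 + 0.9 * (23.6 - 9.3)
M90 = 9.3 + 0.9 * 14.3
M90 = 22.17 dN.m

22.17 dN.m


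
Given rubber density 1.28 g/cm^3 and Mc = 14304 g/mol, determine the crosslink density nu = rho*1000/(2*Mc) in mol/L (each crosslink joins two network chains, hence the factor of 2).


nu = rho * 1000 / (2 * Mc)
nu = 1.28 * 1000 / (2 * 14304)
nu = 1280.0 / 28608
nu = 0.0447 mol/L

0.0447 mol/L


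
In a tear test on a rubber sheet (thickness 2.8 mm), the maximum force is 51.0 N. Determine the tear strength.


Tear strength = force / thickness
= 51.0 / 2.8
= 18.21 N/mm

18.21 N/mm


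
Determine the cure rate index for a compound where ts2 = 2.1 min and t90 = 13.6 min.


CRI = 100 / (t90 - ts2)
= 100 / (13.6 - 2.1)
= 100 / 11.5
= 8.7 min^-1

8.7 min^-1


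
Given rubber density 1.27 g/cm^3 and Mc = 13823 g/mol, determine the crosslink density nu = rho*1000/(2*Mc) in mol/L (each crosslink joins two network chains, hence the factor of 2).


nu = rho * 1000 / (2 * Mc)
nu = 1.27 * 1000 / (2 * 13823)
nu = 1270.0 / 27646
nu = 0.0459 mol/L

0.0459 mol/L


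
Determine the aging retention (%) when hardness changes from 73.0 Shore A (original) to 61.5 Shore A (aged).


Retention = aged / original * 100
= 61.5 / 73.0 * 100
= 84.2%

84.2%


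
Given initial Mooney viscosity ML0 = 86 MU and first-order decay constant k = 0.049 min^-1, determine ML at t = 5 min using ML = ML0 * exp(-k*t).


ML = ML0 * exp(-k * t)
ML = 86 * exp(-0.049 * 5)
ML = 86 * 0.7827
ML = 67.31 MU

67.31 MU


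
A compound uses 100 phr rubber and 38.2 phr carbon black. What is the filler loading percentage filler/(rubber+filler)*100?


Filler % = filler / (rubber + filler) * 100
= 38.2 / (100 + 38.2) * 100
= 38.2 / 138.2 * 100
= 27.64%

27.64%


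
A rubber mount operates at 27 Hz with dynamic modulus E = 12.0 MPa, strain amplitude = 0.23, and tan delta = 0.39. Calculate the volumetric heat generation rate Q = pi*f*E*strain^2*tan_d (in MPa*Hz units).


Q = pi * f * E * strain^2 * tan_d
= pi * 27 * 12.0 * 0.23^2 * 0.39
= pi * 27 * 12.0 * 0.0529 * 0.39
= 20.9998

Q = 20.9998


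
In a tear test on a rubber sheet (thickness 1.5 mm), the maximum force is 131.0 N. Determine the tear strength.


Tear strength = force / thickness
= 131.0 / 1.5
= 87.33 N/mm

87.33 N/mm


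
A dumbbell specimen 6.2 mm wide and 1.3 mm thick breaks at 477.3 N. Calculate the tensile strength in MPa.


Area = width * thickness = 6.2 * 1.3 = 8.06 mm^2
TS = force / area = 477.3 / 8.06 = 59.22 MPa

59.22 MPa


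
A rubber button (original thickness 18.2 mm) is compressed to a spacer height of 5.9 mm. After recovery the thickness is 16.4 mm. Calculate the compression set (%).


CS = (t0 - recovered) / (t0 - ts) * 100
= (18.2 - 16.4) / (18.2 - 5.9) * 100
= 1.8 / 12.3 * 100
= 14.6%

14.6%


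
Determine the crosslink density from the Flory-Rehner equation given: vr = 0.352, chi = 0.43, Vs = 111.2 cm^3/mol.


ln(1 - vr) = ln(1 - 0.352) = -0.4339
Numerator = -((-0.4339) + 0.352 + 0.43 * 0.352^2) = 0.0286
Denominator = 111.2 * (0.352^(1/3) - 0.352/2) = 58.9437
nu = 0.0286 / 58.9437 = 4.8497e-04 mol/cm^3

4.8497e-04 mol/cm^3


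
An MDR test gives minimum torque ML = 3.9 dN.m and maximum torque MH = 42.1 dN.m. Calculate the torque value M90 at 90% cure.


M90 = ML + 0.9 * (MH - ML)
M90 = 3.9 + 0.9 * (42.1 - 3.9)
M90 = 3.9 + 0.9 * 38.2
M90 = 38.28 dN.m

38.28 dN.m


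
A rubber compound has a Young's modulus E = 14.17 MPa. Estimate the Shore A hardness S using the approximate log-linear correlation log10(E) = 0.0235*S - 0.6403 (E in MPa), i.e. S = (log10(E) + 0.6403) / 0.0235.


log10(E) = 0.0235*S - 0.6403  =>  S = (log10(E) + 0.6403) / 0.0235
log10(14.17) = 1.151370
S = (1.151370 + 0.6403) / 0.0235 = 1.791670 / 0.0235
S = 76.2

Shore A = 76.2


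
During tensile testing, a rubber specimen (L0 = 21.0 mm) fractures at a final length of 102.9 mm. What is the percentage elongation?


Elongation = (Lf - L0) / L0 * 100
= (102.9 - 21.0) / 21.0 * 100
= 81.9 / 21.0 * 100
= 390.0%

390.0%


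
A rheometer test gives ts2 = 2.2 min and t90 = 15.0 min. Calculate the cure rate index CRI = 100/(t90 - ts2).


CRI = 100 / (t90 - ts2)
= 100 / (15.0 - 2.2)
= 100 / 12.8
= 7.81 min^-1

7.81 min^-1


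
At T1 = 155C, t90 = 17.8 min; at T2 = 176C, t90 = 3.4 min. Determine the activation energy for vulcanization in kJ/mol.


T1 = 428.15 K, T2 = 449.15 K
1/T1 - 1/T2 = 1.0920e-04
ln(t1/t2) = ln(17.8/3.4) = 1.6554
Ea = 8.314 * 1.6554 / 1.0920e-04 = 126033.8112 J/mol
Ea = 126.03 kJ/mol

126.03 kJ/mol


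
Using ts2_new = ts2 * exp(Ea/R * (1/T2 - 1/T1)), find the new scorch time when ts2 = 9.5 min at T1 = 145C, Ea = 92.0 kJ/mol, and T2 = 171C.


Convert temperatures: T1 = 145 + 273.15 = 418.15 K, T2 = 171 + 273.15 = 444.15 K
ts2_new = 9.5 * exp(92000 / 8.314 * (1/444.15 - 1/418.15))
1/T2 - 1/T1 = -1.3999e-04
ts2_new = 2.02 min

2.02 min


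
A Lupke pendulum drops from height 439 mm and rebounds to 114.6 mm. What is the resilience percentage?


Resilience = h_rebound / h_drop * 100
= 114.6 / 439 * 100
= 26.1%

26.1%


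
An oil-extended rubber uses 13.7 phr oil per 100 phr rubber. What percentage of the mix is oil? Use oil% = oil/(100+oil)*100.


Oil % = oil / (100 + oil) * 100
= 13.7 / (100 + 13.7) * 100
= 13.7 / 113.7 * 100
= 12.05%

12.05%


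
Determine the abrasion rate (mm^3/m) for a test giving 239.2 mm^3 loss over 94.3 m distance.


Rate = volume_loss / distance
= 239.2 / 94.3
= 2.537 mm^3/m

2.537 mm^3/m


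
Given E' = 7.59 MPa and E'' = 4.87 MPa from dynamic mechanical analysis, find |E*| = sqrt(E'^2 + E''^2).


|E*| = sqrt(E'^2 + E''^2)
= sqrt(7.59^2 + 4.87^2)
= sqrt(57.6081 + 23.7169)
= 9.018 MPa

9.018 MPa


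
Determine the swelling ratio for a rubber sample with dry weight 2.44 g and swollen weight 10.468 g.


Q = W_swollen / W_dry
Q = 10.468 / 2.44
Q = 4.29

Q = 4.29


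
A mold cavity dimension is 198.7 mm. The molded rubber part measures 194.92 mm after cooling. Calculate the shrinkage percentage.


Shrinkage = (mold - part) / mold * 100
= (198.7 - 194.92) / 198.7 * 100
= 3.78 / 198.7 * 100
= 1.9%

1.9%


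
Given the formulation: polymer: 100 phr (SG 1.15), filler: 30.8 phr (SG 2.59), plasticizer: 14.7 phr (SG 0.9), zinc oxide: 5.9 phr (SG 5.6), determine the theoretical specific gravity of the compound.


Sum of weights = 151.4
Volume contributions:
  polymer: 100/1.15 = 86.9565
  filler: 30.8/2.59 = 11.8919
  plasticizer: 14.7/0.9 = 16.3333
  zinc oxide: 5.9/5.6 = 1.0536
Sum of volumes = 116.2353
SG = 151.4 / 116.2353 = 1.303

SG = 1.303


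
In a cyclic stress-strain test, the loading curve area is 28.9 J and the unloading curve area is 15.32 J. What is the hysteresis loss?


Hysteresis loss = loading - unloading
= 28.9 - 15.32
= 13.58 J

13.58 J


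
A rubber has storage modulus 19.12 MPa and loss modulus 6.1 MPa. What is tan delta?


tan delta = E'' / E'
= 6.1 / 19.12
= 0.319

tan delta = 0.319


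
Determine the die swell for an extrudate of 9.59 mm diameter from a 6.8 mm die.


Die swell ratio = D_extrudate / D_die
= 9.59 / 6.8
= 1.41

Die swell = 1.41


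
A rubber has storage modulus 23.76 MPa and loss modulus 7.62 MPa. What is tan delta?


tan delta = E'' / E'
= 7.62 / 23.76
= 0.3207

tan delta = 0.3207


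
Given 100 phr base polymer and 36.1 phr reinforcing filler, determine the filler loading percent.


Filler % = filler / (rubber + filler) * 100
= 36.1 / (100 + 36.1) * 100
= 36.1 / 136.1 * 100
= 26.52%

26.52%


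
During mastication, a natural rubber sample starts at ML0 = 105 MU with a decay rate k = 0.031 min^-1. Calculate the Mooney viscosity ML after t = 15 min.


ML = ML0 * exp(-k * t)
ML = 105 * exp(-0.031 * 15)
ML = 105 * 0.6281
ML = 65.95 MU

65.95 MU


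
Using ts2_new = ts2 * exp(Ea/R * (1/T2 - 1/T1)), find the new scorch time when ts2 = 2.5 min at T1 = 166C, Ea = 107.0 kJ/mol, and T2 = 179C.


Convert temperatures: T1 = 166 + 273.15 = 439.15 K, T2 = 179 + 273.15 = 452.15 K
ts2_new = 2.5 * exp(107000 / 8.314 * (1/452.15 - 1/439.15))
1/T2 - 1/T1 = -6.5471e-05
ts2_new = 1.08 min

1.08 min


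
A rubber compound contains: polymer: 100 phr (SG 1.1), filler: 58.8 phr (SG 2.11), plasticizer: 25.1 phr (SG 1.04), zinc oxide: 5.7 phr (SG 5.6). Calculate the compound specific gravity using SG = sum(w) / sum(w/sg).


Sum of weights = 189.6
Volume contributions:
  polymer: 100/1.1 = 90.9091
  filler: 58.8/2.11 = 27.8673
  plasticizer: 25.1/1.04 = 24.1346
  zinc oxide: 5.7/5.6 = 1.0179
Sum of volumes = 143.9289
SG = 189.6 / 143.9289 = 1.317

SG = 1.317
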